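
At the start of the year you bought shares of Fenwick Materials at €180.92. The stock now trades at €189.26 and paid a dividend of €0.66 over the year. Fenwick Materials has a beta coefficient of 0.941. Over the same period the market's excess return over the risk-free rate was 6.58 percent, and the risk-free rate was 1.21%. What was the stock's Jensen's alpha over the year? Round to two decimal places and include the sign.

-2.43%

Realised HPR = (P1 + D1 − P0) / P0 = (189.26 + 0.66 − 180.92) / 180.92 = 9.00 / 180.92 = 4.9746%
CAPM required = R_f + β·MRP = 1.21% + 0.941 × 6.58% = 7.40178%
α = realised − required = 4.9746% − 7.40178% = -2.43%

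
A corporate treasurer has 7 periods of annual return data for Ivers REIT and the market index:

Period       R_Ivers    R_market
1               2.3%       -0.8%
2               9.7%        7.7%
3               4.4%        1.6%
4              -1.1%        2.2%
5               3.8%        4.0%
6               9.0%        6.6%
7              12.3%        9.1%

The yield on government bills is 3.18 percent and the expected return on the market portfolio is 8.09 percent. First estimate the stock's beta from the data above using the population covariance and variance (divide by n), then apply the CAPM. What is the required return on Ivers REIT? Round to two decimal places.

8.78%

Mean R_i = (2.3 + 9.7 + 4.4 − 1.1 + 3.8 + 9.0 + 12.3) / 7 = 5.7714%
Mean R_m = (-0.8 + 7.7 + 1.6 + 2.2 + 4.0 + 6.6 + 9.1) / 7 = 4.3429%
Σ(R_i − R̄_i)(R_m − R̄_m) = 88.5486  ⇒  Cov = 88.5486 / 7 = 12.6498
Σ(R_m − R̄_m)² = 77.6771  ⇒  Var(R_m) = 77.6771 / 7 = 11.0967
β = Cov / Var(R_m) = 12.6498 / 11.0967 = 1.1400
MRP = 8.09% − 3.18% = 4.91%
E(R) = R_f + β × MRP = 3.18% + 1.1400 × 4.91% = 8.78%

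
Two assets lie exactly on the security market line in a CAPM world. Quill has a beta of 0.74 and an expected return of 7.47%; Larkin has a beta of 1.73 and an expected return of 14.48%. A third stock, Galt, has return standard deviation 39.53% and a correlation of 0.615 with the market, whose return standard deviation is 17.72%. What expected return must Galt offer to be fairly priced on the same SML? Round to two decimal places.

MRP = (14.48% − 7.47%) / (1.73 − 0.74) = 7.0808%
R_f = 7.47% − 0.74 × 7.0808% = 2.2302%
β_Galt = ρ·σ_i/σ_m = 0.615 × 39.53 / 17.72 = 1.3719
E(R_Galt) = R_f + β × MRP = 2.2302% + 1.3719 × 7.0808% = 11.94%

11.94%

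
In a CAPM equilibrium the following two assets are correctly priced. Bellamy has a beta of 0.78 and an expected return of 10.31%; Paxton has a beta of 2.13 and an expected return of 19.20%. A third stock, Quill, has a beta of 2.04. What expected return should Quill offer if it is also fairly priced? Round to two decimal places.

MRP (SML slope) = (19.20% − 10.31%) / (2.13 − 0.78) = 8.89% / 1.35 = 6.5852%
R_f (intercept) = 10.31% − 0.78 × 6.5852% = 5.1735%
E(R_Quill) = R_f + β × MRP = 5.1735% + 2.04 × 6.5852% = 18.61%

18.61%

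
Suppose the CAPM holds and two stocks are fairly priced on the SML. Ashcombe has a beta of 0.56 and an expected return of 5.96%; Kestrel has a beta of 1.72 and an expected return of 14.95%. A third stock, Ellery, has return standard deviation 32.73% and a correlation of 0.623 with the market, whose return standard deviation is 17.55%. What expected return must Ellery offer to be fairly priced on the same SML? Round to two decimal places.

MRP = (14.95% − 5.96%) / (1.72 − 0.56) = 7.7500%
R_f = 5.96% − 0.56 × 7.7500% = 1.6200%
β_Ellery = ρ·σ_i/σ_m = 0.623 × 32.73 / 17.55 = 1.1619
E(R_Ellery) = R_f + β × MRP = 1.6200% + 1.1619 × 7.7500% = 10.62%

10.62%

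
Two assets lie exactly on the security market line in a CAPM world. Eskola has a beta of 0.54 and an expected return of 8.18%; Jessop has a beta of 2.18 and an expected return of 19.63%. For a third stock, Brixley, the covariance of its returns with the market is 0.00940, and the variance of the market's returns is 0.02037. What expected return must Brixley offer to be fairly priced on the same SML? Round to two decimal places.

7.63%

MRP = (19.63% − 8.18%) / (2.18 − 0.54) = 6.9817%
R_f = 8.18% − 0.54 × 6.9817% = 4.4099%
β_Brixley = Cov / Var(R_m) = 0.00940 / 0.02037 = 0.4615
E(R_Brixley) = R_f + β × MRP = 4.4099% + 0.4615 × 6.9817% = 7.63%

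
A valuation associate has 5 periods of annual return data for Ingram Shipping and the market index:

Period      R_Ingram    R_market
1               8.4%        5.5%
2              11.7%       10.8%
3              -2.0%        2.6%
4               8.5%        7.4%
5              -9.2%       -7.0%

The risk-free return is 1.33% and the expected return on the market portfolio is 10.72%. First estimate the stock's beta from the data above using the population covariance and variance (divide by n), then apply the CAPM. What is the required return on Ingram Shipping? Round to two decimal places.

13.01%

Mean R_i = (8.4 + 11.7 − 2.0 + 8.5 − 9.2) / 5 = 3.4800%
Mean R_m = (5.5 + 10.8 + 2.6 + 7.4 − 7.0) / 5 = 3.8600%
Σ(R_i − R̄_i)(R_m − R̄_m) = 227.4960  ⇒  Cov = 227.4960 / 5 = 45.4992
Σ(R_m − R̄_m)² = 182.9120  ⇒  Var(R_m) = 182.9120 / 5 = 36.5824
β = Cov / Var(R_m) = 45.4992 / 36.5824 = 1.2437
MRP = 10.72% − 1.33% = 9.39%
E(R) = R_f + β × MRP = 1.33% + 1.2437 × 9.39% = 13.01%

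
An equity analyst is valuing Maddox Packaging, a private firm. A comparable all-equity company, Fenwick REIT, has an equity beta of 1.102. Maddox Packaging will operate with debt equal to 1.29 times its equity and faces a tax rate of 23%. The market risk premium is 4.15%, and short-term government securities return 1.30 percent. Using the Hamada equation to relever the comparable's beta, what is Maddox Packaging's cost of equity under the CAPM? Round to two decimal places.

β_L = β_U × [1 + (1 − t)(D/E)] = 1.102 × [1 + (1 − 0.23) × 1.29]
    = 1.102 × [1 + 0.77 × 1.29] = 1.102 × 1.9933 = 2.1966
E(R) = R_f + β_L × MRP = 1.30% + 2.1966 × 4.15% = 10.42%

10.42%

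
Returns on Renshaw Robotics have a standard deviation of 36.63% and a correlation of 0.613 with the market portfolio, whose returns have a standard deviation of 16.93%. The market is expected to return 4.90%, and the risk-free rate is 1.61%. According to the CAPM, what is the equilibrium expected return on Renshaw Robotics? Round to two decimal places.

5.97%

β = ρ × σ_i / σ_m = 0.613 × 36.63% / 16.93% = 1.3263
MRP = 4.90% − 1.61% = 3.29%
E(R) = 1.61% + 1.3263 × 3.29% = 5.97%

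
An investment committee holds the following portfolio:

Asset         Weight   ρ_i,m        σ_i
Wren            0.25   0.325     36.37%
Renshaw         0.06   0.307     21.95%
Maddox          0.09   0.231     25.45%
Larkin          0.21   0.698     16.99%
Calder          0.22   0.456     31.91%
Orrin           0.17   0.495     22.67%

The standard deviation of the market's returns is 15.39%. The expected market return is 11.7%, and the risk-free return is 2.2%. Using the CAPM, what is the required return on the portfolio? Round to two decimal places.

β_Wren = 0.325 × 36.37% / 15.39% = 0.7680
β_Renshaw = 0.307 × 21.95% / 15.39% = 0.4379
β_Maddox = 0.231 × 25.45% / 15.39% = 0.3820
β_Larkin = 0.698 × 16.99% / 15.39% = 0.7706
β_Calder = 0.456 × 31.91% / 15.39% = 0.9455
β_Orrin = 0.495 × 22.67% / 15.39% = 0.7292
β_P = Σ w_i β_i = 0.25×0.7680 + 0.06×0.4379 + 0.09×0.3820 + 0.21×0.7706 + 0.22×0.9455 + 0.17×0.7292 = 0.7465
MRP = 11.7% − 2.2% = 9.50%
E(R_P) = R_f + β_P × MRP = 2.2% + 0.7465 × 9.5% = 9.29%

9.29%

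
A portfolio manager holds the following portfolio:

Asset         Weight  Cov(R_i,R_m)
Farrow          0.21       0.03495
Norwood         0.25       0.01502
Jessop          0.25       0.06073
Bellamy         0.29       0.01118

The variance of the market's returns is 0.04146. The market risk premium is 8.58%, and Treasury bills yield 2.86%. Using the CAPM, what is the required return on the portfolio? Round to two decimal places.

8.97%

β_Farrow = 0.03495 / 0.04146 = 0.8430
β_Norwood = 0.01502 / 0.04146 = 0.3623
β_Jessop = 0.06073 / 0.04146 = 1.4648
β_Bellamy = 0.01118 / 0.04146 = 0.2697
β_P = Σ w_i β_i = 0.21×0.8430 + 0.25×0.3623 + 0.25×1.4648 + 0.29×0.2697 = 0.7120
E(R_P) = R_f + β_P × MRP = 2.86% + 0.7120 × 8.58% = 8.97%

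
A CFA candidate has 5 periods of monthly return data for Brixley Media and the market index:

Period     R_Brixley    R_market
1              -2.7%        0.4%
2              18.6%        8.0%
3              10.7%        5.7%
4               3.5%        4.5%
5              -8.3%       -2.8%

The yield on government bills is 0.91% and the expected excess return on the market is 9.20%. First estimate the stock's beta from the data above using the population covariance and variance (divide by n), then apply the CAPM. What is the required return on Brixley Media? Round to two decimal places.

Mean R_i = (-2.7 + 18.6 + 10.7 + 3.5 − 8.3) / 5 = 4.3600%
Mean R_m = (0.4 + 8.0 + 5.7 + 4.5 − 2.8) / 5 = 3.1600%
Σ(R_i − R̄_i)(R_m − R̄_m) = 178.8120  ⇒  Cov = 178.8120 / 5 = 35.7624
Σ(R_m − R̄_m)² = 74.8120  ⇒  Var(R_m) = 74.8120 / 5 = 14.9624
β = Cov / Var(R_m) = 35.7624 / 14.9624 = 2.3902
E(R) = R_f + β × MRP = 0.91% + 2.3902 × 9.20% = 22.90%

22.90%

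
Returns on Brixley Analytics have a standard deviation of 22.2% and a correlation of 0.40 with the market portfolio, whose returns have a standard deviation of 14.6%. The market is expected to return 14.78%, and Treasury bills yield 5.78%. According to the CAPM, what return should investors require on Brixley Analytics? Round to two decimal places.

11.25%

β = ρ × σ_i / σ_m = 0.40 × 22.2% / 14.6% = 0.6082
MRP = 14.78% − 5.78% = 9.00%
E(R) = 5.78% + 0.6082 × 9.00% = 11.25%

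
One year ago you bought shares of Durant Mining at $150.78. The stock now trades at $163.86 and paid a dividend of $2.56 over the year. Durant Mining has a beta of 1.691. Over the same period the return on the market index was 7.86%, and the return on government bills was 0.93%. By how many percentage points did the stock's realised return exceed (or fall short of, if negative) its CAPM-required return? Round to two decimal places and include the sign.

-2.28%

Realised HPR = (P1 + D1 − P0) / P0 = (163.86 + 2.56 − 150.78) / 150.78 = 15.64 / 150.78 = 10.3727%
MRP = 7.86% − 0.93% = 6.93%
CAPM required = R_f + β·MRP = 0.93% + 1.691 × 6.93% = 12.64863%
α = realised − required = 10.3727% − 12.64863% = -2.28%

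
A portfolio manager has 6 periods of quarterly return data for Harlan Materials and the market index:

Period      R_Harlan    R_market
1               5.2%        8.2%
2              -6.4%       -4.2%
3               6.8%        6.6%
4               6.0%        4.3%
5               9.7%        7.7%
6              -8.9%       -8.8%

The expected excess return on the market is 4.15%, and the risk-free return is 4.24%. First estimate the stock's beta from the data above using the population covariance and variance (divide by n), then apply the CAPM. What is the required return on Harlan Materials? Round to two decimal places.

Mean R_i = (5.2 − 6.4 + 6.8 + 6.0 + 9.7 − 8.9) / 6 = 2.0667%
Mean R_m = (8.2 − 4.2 + 6.6 + 4.3 + 7.7 − 8.8) / 6 = 2.3000%
Σ(R_i − R̄_i)(R_m − R̄_m) = 264.6900  ⇒  Cov = 264.6900 / 6 = 44.1150
Σ(R_m − R̄_m)² = 251.9200  ⇒  Var(R_m) = 251.9200 / 6 = 41.9867
β = Cov / Var(R_m) = 44.1150 / 41.9867 = 1.0507
E(R) = R_f + β × MRP = 4.24% + 1.0507 × 4.15% = 8.60%

8.60%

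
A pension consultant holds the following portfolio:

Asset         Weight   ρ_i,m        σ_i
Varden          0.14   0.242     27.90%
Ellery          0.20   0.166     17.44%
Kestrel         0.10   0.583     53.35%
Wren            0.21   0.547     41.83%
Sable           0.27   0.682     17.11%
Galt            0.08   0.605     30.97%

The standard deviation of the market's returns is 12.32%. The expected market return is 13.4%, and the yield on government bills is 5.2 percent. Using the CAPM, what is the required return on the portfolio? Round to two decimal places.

14.58%

β_Varden = 0.242 × 27.90% / 12.32% = 0.5480
β_Ellery = 0.166 × 17.44% / 12.32% = 0.2350
β_Kestrel = 0.583 × 53.35% / 12.32% = 2.5246
β_Wren = 0.547 × 41.83% / 12.32% = 1.8572
β_Sable = 0.682 × 17.11% / 12.32% = 0.9472
β_Galt = 0.605 × 30.97% / 12.32% = 1.5208
β_P = Σ w_i β_i = 0.14×0.5480 + 0.20×0.2350 + 0.10×2.5246 + 0.21×1.8572 + 0.27×0.9472 + 0.08×1.5208 = 1.1436
MRP = 13.4% − 5.2% = 8.20%
E(R_P) = R_f + β_P × MRP = 5.2% + 1.1436 × 8.2% = 14.58%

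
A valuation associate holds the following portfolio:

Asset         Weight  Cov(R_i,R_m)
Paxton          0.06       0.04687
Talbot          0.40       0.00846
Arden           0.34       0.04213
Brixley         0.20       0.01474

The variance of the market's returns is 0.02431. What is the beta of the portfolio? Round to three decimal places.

β_Paxton = 0.04687 / 0.02431 = 1.9280
β_Talbot = 0.00846 / 0.02431 = 0.3480
β_Arden = 0.04213 / 0.02431 = 1.7330
β_Brixley = 0.01474 / 0.02431 = 0.6063
β_P = Σ w_i β_i = 0.06×1.9280 + 0.40×0.3480 + 0.34×1.7330 + 0.20×0.6063 = 0.9654

0.965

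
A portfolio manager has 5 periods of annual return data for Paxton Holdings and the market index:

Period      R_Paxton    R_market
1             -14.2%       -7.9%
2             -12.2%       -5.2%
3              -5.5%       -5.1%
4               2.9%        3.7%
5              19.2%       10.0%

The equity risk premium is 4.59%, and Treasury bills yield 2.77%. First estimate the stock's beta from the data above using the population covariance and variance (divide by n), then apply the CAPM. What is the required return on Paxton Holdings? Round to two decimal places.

Mean R_i = (-14.2 − 12.2 − 5.5 + 2.9 + 19.2) / 5 = -1.9600%
Mean R_m = (-7.9 − 5.2 − 5.1 + 3.7 + 10.0) / 5 = -0.9000%
Σ(R_i − R̄_i)(R_m − R̄_m) = 397.5800  ⇒  Cov = 397.5800 / 5 = 79.5160
Σ(R_m − R̄_m)² = 225.1000  ⇒  Var(R_m) = 225.1000 / 5 = 45.0200
β = Cov / Var(R_m) = 79.5160 / 45.0200 = 1.7662
E(R) = R_f + β × MRP = 2.77% + 1.7662 × 4.59% = 10.88%

10.88%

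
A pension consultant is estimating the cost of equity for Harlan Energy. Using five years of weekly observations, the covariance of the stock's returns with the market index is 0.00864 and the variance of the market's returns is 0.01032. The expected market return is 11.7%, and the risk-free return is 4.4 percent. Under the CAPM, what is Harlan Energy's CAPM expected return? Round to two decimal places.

10.51%

β = Cov(R_i, R_m) / Var(R_m) = 0.00864 / 0.01032 = 0.8372
MRP = 11.7% − 4.4% = 7.30%
E(R) = R_f + β × MRP = 4.4% + 0.8372 × 7.3% = 10.51%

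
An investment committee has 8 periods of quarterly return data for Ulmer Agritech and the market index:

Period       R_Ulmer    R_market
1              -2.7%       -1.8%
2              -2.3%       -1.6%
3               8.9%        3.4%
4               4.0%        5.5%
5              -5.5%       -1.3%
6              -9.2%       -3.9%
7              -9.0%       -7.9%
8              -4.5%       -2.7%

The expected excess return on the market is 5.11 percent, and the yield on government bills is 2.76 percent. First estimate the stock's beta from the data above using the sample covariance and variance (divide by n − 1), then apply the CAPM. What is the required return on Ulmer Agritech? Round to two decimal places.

9.56%

Mean R_i = (-2.7 − 2.3 + 8.9 + 4.0 − 5.5 − 9.2 − 9.0 − 4.5) / 8 = -2.5375%
Mean R_m = (-1.8 − 1.6 + 3.4 + 5.5 − 1.3 − 3.9 − 7.9 − 2.7) / 8 = -1.2875%
Σ(R_i − R̄_i)(R_m − R̄_m) = 160.9438  ⇒  Cov = 160.9438 / 7 = 22.9920
Σ(R_m − R̄_m)² = 120.9488  ⇒  Var(R_m) = 120.9488 / 7 = 17.2784
β = Cov / Var(R_m) = 22.9920 / 17.2784 = 1.3307
E(R) = R_f + β × MRP = 2.76% + 1.3307 × 5.11% = 9.56%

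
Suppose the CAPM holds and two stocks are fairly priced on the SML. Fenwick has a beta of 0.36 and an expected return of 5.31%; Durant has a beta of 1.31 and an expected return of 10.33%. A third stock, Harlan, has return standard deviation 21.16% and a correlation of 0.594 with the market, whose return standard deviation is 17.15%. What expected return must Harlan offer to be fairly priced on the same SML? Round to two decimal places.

7.28%

MRP = (10.33% − 5.31%) / (1.31 − 0.36) = 5.2842%
R_f = 5.31% − 0.36 × 5.2842% = 3.4077%
β_Harlan = ρ·σ_i/σ_m = 0.594 × 21.16 / 17.15 = 0.7329
E(R_Harlan) = R_f + β × MRP = 3.4077% + 0.7329 × 5.2842% = 7.28%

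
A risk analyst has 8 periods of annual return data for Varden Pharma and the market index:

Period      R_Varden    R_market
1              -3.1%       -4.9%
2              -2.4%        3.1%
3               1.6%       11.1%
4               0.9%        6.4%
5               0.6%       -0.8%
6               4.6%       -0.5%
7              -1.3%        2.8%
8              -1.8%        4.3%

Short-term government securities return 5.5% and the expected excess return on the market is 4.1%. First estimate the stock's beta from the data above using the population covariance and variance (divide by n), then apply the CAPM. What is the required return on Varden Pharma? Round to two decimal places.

Mean R_i = (-3.1 − 2.4 + 1.6 + 0.9 + 0.6 + 4.6 − 1.3 − 1.8) / 8 = -0.1125%
Mean R_m = (-4.9 + 3.1 + 11.1 + 6.4 − 0.8 − 0.5 + 2.8 + 4.3) / 8 = 2.6875%
Σ(R_i − R̄_i)(R_m − R̄_m) = 19.5288  ⇒  Cov = 19.5288 / 8 = 2.4411
Σ(R_m − R̄_m)² = 167.2288  ⇒  Var(R_m) = 167.2288 / 8 = 20.9036
β = Cov / Var(R_m) = 2.4411 / 20.9036 = 0.1168
E(R) = R_f + β × MRP = 5.5% + 0.1168 × 4.1% = 5.98%

5.98%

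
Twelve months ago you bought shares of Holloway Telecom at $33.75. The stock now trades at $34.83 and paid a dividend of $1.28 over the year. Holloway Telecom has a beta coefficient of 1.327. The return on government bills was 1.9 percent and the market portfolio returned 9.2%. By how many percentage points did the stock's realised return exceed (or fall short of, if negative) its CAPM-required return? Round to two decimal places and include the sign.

-4.59%

Realised HPR = (P1 + D1 − P0) / P0 = (34.83 + 1.28 − 33.75) / 33.75 = 2.36 / 33.75 = 6.9926%
MRP = 9.2% − 1.9% = 7.30%
CAPM required = R_f + β·MRP = 1.9% + 1.327 × 7.3% = 11.5871%
α = realised − required = 6.9926% − 11.5871% = -4.59%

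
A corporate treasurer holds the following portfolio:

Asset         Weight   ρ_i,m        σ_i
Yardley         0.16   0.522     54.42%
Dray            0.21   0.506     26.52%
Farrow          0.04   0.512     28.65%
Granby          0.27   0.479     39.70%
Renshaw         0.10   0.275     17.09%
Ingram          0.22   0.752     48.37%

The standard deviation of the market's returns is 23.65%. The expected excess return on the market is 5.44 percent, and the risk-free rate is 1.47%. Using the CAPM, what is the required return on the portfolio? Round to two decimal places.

6.43%

β_Yardley = 0.522 × 54.42% / 23.65% = 1.2012
β_Dray = 0.506 × 26.52% / 23.65% = 0.5674
β_Farrow = 0.512 × 28.65% / 23.65% = 0.6202
β_Granby = 0.479 × 39.70% / 23.65% = 0.8041
β_Renshaw = 0.275 × 17.09% / 23.65% = 0.1987
β_Ingram = 0.752 × 48.37% / 23.65% = 1.5380
β_P = Σ w_i β_i = 0.16×1.2012 + 0.21×0.5674 + 0.04×0.6202 + 0.27×0.8041 + 0.10×0.1987 + 0.22×1.5380 = 0.9115
E(R_P) = R_f + β_P × MRP = 1.47% + 0.9115 × 5.44% = 6.43%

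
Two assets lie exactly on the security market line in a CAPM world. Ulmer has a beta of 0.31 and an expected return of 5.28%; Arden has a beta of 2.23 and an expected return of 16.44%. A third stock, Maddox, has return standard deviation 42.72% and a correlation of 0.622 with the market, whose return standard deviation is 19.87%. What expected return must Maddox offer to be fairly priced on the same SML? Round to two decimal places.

MRP = (16.44% − 5.28%) / (2.23 − 0.31) = 5.8125%
R_f = 5.28% − 0.31 × 5.8125% = 3.4781%
β_Maddox = ρ·σ_i/σ_m = 0.622 × 42.72 / 19.87 = 1.3373
E(R_Maddox) = R_f + β × MRP = 3.4781% + 1.3373 × 5.8125% = 11.25%

11.25%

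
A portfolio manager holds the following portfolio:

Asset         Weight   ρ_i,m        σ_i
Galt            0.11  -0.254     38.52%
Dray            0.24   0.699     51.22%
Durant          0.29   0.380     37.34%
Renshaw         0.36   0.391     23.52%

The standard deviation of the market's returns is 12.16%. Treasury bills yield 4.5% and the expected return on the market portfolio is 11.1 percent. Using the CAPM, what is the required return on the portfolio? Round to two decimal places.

β_Galt = -0.254 × 38.52% / 12.16% = -0.8046
β_Dray = 0.699 × 51.22% / 12.16% = 2.9443
β_Durant = 0.380 × 37.34% / 12.16% = 1.1669
β_Renshaw = 0.391 × 23.52% / 12.16% = 0.7563
β_P = Σ w_i β_i = 0.11×-0.8046 + 0.24×2.9443 + 0.29×1.1669 + 0.36×0.7563 = 1.2288
MRP = 11.1% − 4.5% = 6.60%
E(R_P) = R_f + β_P × MRP = 4.5% + 1.2288 × 6.6% = 12.61%

12.61%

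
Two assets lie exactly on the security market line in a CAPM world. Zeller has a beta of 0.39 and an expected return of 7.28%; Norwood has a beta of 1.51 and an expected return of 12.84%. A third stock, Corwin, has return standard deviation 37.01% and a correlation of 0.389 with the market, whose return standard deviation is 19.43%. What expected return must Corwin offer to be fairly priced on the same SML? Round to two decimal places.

9.02%

MRP = (12.84% − 7.28%) / (1.51 − 0.39) = 4.9643%
R_f = 7.28% − 0.39 × 4.9643% = 5.3439%
β_Corwin = ρ·σ_i/σ_m = 0.389 × 37.01 / 19.43 = 0.7410
E(R_Corwin) = R_f + β × MRP = 5.3439% + 0.7410 × 4.9643% = 9.02%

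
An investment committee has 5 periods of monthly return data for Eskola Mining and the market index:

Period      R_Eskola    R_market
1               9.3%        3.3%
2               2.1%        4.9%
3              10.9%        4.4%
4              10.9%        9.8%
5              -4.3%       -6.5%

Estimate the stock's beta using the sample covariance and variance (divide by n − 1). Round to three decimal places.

0.928

Mean R_i = (9.3 + 2.1 + 10.9 + 10.9 − 4.3) / 5 = 5.7800%
Mean R_m = (3.3 + 4.9 + 4.4 + 9.8 − 6.5) / 5 = 3.1800%
Σ(R_i − R̄_i)(R_m − R̄_m) = 131.8080  ⇒  Cov = 131.8080 / 4 = 32.9520
Σ(R_m − R̄_m)² = 141.9880  ⇒  Var(R_m) = 141.9880 / 4 = 35.4970
β = Cov / Var(R_m) = 32.9520 / 35.4970 = 0.9283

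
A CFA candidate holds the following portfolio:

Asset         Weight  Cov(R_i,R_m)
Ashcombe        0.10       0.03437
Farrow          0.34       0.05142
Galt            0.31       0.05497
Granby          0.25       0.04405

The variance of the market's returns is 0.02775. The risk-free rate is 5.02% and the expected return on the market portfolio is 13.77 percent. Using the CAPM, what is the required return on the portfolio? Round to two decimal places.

β_Ashcombe = 0.03437 / 0.02775 = 1.2386
β_Farrow = 0.05142 / 0.02775 = 1.8530
β_Galt = 0.05497 / 0.02775 = 1.9809
β_Granby = 0.04405 / 0.02775 = 1.5874
β_P = Σ w_i β_i = 0.10×1.2386 + 0.34×1.8530 + 0.31×1.9809 + 0.25×1.5874 = 1.7648
MRP = 13.77% − 5.02% = 8.75%
E(R_P) = R_f + β_P × MRP = 5.02% + 1.7648 × 8.75% = 20.46%

20.46%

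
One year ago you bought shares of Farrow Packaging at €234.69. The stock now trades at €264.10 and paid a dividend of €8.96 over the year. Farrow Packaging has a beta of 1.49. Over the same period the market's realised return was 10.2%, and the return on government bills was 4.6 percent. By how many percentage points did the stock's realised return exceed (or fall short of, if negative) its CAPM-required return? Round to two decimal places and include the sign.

Realised HPR = (P1 + D1 − P0) / P0 = (264.10 + 8.96 − 234.69) / 234.69 = 38.37 / 234.69 = 16.3492%
MRP = 10.2% − 4.6% = 5.60%
CAPM required = R_f + β·MRP = 4.6% + 1.49 × 5.6% = 12.9440%
α = realised − required = 16.3492% − 12.9440% = +3.41%

+3.41%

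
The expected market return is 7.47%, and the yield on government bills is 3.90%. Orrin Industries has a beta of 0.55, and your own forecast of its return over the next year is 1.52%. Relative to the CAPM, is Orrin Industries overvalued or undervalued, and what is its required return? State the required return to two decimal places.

MRP = 7.47% − 3.90% = 3.57%
Required return = R_f + β·MRP = 3.90% + 0.55 × 3.57% = 5.86%
Forecast 1.52% < required 5.86% → the stock plots below the SML → overvalued.

Overvalued; required return 5.86%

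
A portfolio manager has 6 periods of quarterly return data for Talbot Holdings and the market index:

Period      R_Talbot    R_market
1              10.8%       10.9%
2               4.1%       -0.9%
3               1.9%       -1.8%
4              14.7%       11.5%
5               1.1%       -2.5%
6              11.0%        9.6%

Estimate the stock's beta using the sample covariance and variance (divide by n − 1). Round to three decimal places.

0.803

Mean R_i = (10.8 + 4.1 + 1.9 + 14.7 + 1.1 + 11.0) / 6 = 7.2667%
Mean R_m = (10.9 − 0.9 − 1.8 + 11.5 − 2.5 + 9.6) / 6 = 4.4667%
Σ(R_i − R̄_i)(R_m − R̄_m) = 187.7633  ⇒  Cov = 187.7633 / 5 = 37.5527
Σ(R_m − R̄_m)² = 233.8133  ⇒  Var(R_m) = 233.8133 / 5 = 46.7627
β = Cov / Var(R_m) = 37.5527 / 46.7627 = 0.8030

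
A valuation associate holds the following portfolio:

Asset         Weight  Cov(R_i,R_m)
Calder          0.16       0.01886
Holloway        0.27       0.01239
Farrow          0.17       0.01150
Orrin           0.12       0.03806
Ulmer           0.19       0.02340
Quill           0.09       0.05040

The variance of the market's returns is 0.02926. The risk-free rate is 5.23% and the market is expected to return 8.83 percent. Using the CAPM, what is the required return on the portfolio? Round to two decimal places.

β_Calder = 0.01886 / 0.02926 = 0.6446
β_Holloway = 0.01239 / 0.02926 = 0.4234
β_Farrow = 0.01150 / 0.02926 = 0.3930
β_Orrin = 0.03806 / 0.02926 = 1.3008
β_Ulmer = 0.02340 / 0.02926 = 0.7997
β_Quill = 0.05040 / 0.02926 = 1.7225
β_P = Σ w_i β_i = 0.16×0.6446 + 0.27×0.4234 + 0.17×0.3930 + 0.12×1.3008 + 0.19×0.7997 + 0.09×1.7225 = 0.7473
MRP = 8.83% − 5.23% = 3.60%
E(R_P) = R_f + β_P × MRP = 5.23% + 0.7473 × 3.60% = 7.92%

7.92%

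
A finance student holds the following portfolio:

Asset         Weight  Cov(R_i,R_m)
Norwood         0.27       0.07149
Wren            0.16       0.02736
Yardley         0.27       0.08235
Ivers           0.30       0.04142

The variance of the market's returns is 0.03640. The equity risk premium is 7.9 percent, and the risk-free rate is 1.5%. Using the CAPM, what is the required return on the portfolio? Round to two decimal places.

β_Norwood = 0.07149 / 0.03640 = 1.9640
β_Wren = 0.02736 / 0.03640 = 0.7516
β_Yardley = 0.08235 / 0.03640 = 2.2624
β_Ivers = 0.04142 / 0.03640 = 1.1379
β_P = Σ w_i β_i = 0.27×1.9640 + 0.16×0.7516 + 0.27×2.2624 + 0.30×1.1379 = 1.6028
E(R_P) = R_f + β_P × MRP = 1.5% + 1.6028 × 7.9% = 14.16%

14.16%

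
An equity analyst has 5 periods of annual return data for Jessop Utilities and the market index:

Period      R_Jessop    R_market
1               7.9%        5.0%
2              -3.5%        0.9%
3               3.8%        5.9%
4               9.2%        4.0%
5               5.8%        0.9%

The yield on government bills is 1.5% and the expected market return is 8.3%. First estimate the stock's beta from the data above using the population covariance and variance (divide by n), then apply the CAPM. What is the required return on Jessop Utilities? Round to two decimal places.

Mean R_i = (7.9 − 3.5 + 3.8 + 9.2 + 5.8) / 5 = 4.6400%
Mean R_m = (5.0 + 0.9 + 5.9 + 4.0 + 0.9) / 5 = 3.3400%
Σ(R_i − R̄_i)(R_m − R̄_m) = 23.3020  ⇒  Cov = 23.3020 / 5 = 4.6604
Σ(R_m − R̄_m)² = 21.6520  ⇒  Var(R_m) = 21.6520 / 5 = 4.3304
β = Cov / Var(R_m) = 4.6604 / 4.3304 = 1.0762
MRP = 8.3% − 1.5% = 6.80%
E(R) = R_f + β × MRP = 1.5% + 1.0762 × 6.8% = 8.82%

8.82%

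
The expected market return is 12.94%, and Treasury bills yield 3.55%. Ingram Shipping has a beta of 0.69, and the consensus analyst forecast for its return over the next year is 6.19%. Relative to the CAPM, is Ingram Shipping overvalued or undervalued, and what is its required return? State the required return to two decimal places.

MRP = 12.94% − 3.55% = 9.39%
Required return = R_f + β·MRP = 3.55% + 0.69 × 9.39% = 10.03%
Forecast 6.19% < required 10.03% → the stock plots below the SML → overvalued.

Overvalued; required return 10.03%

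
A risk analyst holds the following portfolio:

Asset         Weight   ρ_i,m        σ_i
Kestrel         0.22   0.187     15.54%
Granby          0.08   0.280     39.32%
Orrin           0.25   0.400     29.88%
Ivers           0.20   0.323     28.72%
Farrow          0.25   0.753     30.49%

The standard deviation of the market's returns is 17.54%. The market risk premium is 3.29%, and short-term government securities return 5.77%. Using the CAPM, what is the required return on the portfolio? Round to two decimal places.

β_Kestrel = 0.187 × 15.54% / 17.54% = 0.1657
β_Granby = 0.280 × 39.32% / 17.54% = 0.6277
β_Orrin = 0.400 × 29.88% / 17.54% = 0.6814
β_Ivers = 0.323 × 28.72% / 17.54% = 0.5289
β_Farrow = 0.753 × 30.49% / 17.54% = 1.3089
β_P = Σ w_i β_i = 0.22×0.1657 + 0.08×0.6277 + 0.25×0.6814 + 0.20×0.5289 + 0.25×1.3089 = 0.6900
E(R_P) = R_f + β_P × MRP = 5.77% + 0.6900 × 3.29% = 8.04%

8.04%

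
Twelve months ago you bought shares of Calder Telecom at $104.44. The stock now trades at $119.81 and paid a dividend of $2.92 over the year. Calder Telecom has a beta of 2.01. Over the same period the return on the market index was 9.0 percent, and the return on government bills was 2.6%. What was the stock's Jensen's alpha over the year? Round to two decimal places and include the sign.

Realised HPR = (P1 + D1 − P0) / P0 = (119.81 + 2.92 − 104.44) / 104.44 = 18.29 / 104.44 = 17.5124%
MRP = 9.0% − 2.6% = 6.40%
CAPM required = R_f + β·MRP = 2.6% + 2.01 × 6.4% = 15.4640%
α = realised − required = 17.5124% − 15.4640% = +2.05%

+2.05%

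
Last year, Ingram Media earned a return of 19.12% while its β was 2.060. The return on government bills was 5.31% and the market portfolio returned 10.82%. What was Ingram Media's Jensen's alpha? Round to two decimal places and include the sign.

Market excess return = 10.82% − 5.31% = 5.51%
CAPM benchmark = R_f + β(R_m − R_f) = 5.31% + 2.060 × 5.51% = 16.66060%
α = actual − benchmark = 19.12% − 16.66060% = +2.46%

+2.46%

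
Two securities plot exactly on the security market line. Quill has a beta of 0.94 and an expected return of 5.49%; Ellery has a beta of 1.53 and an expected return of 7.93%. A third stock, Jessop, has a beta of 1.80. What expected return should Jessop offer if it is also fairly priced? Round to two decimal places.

9.05%

MRP (SML slope) = (7.93% − 5.49%) / (1.53 − 0.94) = 2.44% / 0.59 = 4.1356%
R_f (intercept) = 5.49% − 0.94 × 4.1356% = 1.6025%
E(R_Jessop) = R_f + β × MRP = 1.6025% + 1.80 × 4.1356% = 9.05%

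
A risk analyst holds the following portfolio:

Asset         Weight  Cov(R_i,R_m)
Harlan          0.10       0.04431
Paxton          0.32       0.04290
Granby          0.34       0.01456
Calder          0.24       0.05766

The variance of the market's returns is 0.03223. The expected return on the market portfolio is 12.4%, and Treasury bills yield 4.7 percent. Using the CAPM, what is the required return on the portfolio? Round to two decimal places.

13.53%

β_Harlan = 0.04431 / 0.03223 = 1.3748
β_Paxton = 0.04290 / 0.03223 = 1.3311
β_Granby = 0.01456 / 0.03223 = 0.4518
β_Calder = 0.05766 / 0.03223 = 1.7890
β_P = Σ w_i β_i = 0.10×1.3748 + 0.32×1.3311 + 0.34×0.4518 + 0.24×1.7890 = 1.1464
MRP = 12.4% − 4.7% = 7.70%
E(R_P) = R_f + β_P × MRP = 4.7% + 1.1464 × 7.7% = 13.53%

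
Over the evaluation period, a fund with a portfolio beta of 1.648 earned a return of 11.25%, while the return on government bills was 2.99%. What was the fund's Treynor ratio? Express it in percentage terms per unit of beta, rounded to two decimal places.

Treynor = (R_P − R_f) / β_P = (11.25% − 2.99%) / 1.6480 = 8.26% / 1.6480 = 5.01%

5.01%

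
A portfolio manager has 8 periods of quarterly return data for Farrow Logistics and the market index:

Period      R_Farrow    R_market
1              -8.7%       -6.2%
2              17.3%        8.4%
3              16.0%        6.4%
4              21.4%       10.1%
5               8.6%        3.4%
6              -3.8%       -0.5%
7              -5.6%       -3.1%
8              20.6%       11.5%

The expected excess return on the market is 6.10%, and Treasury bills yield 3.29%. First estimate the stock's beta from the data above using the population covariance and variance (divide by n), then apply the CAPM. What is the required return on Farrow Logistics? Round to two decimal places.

Mean R_i = (-8.7 + 17.3 + 16.0 + 21.4 + 8.6 − 3.8 − 5.6 + 20.6) / 8 = 8.2250%
Mean R_m = (-6.2 + 8.4 + 6.4 + 10.1 + 3.4 − 0.5 − 3.1 + 11.5) / 8 = 3.7500%
Σ(R_i − R̄_i)(R_m − R̄_m) = 556.4500  ⇒  Cov = 556.4500 / 8 = 69.5563
Σ(R_m − R̄_m)² = 293.1400  ⇒  Var(R_m) = 293.1400 / 8 = 36.6425
β = Cov / Var(R_m) = 69.5563 / 36.6425 = 1.8982
E(R) = R_f + β × MRP = 3.29% + 1.8982 × 6.10% = 14.87%

14.87%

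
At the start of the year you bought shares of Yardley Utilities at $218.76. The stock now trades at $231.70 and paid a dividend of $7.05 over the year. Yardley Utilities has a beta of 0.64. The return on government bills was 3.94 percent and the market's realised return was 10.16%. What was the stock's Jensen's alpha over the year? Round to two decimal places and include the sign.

+1.22%

Realised HPR = (P1 + D1 − P0) / P0 = (231.70 + 7.05 − 218.76) / 218.76 = 19.99 / 218.76 = 9.1379%
MRP = 10.16% − 3.94% = 6.22%
CAPM required = R_f + β·MRP = 3.94% + 0.64 × 6.22% = 7.9208%
α = realised − required = 9.1379% − 7.9208% = +1.22%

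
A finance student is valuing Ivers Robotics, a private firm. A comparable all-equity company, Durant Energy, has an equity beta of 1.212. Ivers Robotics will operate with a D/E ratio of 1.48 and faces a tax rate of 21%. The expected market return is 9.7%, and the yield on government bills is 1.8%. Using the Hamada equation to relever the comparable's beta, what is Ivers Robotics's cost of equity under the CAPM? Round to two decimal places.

β_L = β_U × [1 + (1 − t)(D/E)] = 1.212 × [1 + (1 − 0.21) × 1.48]
    = 1.212 × [1 + 0.79 × 1.48] = 1.212 × 2.1692 = 2.6291
MRP = 9.7% − 1.8% = 7.90%
E(R) = R_f + β_L × MRP = 1.8% + 2.6291 × 7.9% = 22.57%

22.57%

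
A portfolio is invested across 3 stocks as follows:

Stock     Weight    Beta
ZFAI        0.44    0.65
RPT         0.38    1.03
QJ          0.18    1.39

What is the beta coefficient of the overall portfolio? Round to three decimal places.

0.928

β_P = Σ w_i β_i = 0.44×0.65 + 0.38×1.03 + 0.18×1.39 = 0.9276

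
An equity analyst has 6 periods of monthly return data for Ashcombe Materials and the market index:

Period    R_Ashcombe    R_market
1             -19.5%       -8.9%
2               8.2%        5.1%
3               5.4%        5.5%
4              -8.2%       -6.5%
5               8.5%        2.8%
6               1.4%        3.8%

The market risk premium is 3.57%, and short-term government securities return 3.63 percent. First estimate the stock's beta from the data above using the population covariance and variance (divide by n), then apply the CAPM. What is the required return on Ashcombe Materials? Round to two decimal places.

9.51%

Mean R_i = (-19.5 + 8.2 + 5.4 − 8.2 + 8.5 + 1.4) / 6 = -0.7000%
Mean R_m = (-8.9 + 5.1 + 5.5 − 6.5 + 2.8 + 3.8) / 6 = 0.3000%
Σ(R_i − R̄_i)(R_m − R̄_m) = 328.7500  ⇒  Cov = 328.7500 / 6 = 54.7917
Σ(R_m − R̄_m)² = 199.4600  ⇒  Var(R_m) = 199.4600 / 6 = 33.2433
β = Cov / Var(R_m) = 54.7917 / 33.2433 = 1.6482
E(R) = R_f + β × MRP = 3.63% + 1.6482 × 3.57% = 9.51%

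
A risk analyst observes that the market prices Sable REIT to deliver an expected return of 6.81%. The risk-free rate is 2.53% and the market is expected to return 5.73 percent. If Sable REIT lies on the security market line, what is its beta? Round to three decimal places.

1.338

MRP = 5.73% − 2.53% = 3.20%
β = (E(R) − R_f) / MRP = (6.81% − 2.53%) / 3.20% = 4.28% / 3.20% = 1.338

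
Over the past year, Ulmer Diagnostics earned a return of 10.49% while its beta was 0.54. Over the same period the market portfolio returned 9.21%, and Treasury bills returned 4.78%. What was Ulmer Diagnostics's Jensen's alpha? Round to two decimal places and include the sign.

Market excess return = 9.21% − 4.78% = 4.43%
CAPM benchmark = R_f + β(R_m − R_f) = 4.78% + 0.54 × 4.43% = 7.1722%
α = actual − benchmark = 10.49% − 7.1722% = +3.32%

+3.32%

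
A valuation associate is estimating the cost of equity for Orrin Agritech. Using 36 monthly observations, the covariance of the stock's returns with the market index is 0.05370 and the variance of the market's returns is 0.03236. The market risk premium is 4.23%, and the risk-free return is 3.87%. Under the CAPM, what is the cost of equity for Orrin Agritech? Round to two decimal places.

10.89%

β = Cov(R_i, R_m) / Var(R_m) = 0.05370 / 0.03236 = 1.6595
E(R) = R_f + β × MRP = 3.87% + 1.6595 × 4.23% = 10.89%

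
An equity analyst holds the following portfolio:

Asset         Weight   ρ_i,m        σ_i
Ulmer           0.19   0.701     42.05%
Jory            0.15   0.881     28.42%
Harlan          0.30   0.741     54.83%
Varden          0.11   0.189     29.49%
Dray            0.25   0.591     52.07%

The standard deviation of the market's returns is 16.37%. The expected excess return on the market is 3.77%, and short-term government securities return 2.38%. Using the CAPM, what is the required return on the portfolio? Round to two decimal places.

β_Ulmer = 0.701 × 42.05% / 16.37% = 1.8007
β_Jory = 0.881 × 28.42% / 16.37% = 1.5295
β_Harlan = 0.741 × 54.83% / 16.37% = 2.4819
β_Varden = 0.189 × 29.49% / 16.37% = 0.3405
β_Dray = 0.591 × 52.07% / 16.37% = 1.8799
β_P = Σ w_i β_i = 0.19×1.8007 + 0.15×1.5295 + 0.30×2.4819 + 0.11×0.3405 + 0.25×1.8799 = 1.8236
E(R_P) = R_f + β_P × MRP = 2.38% + 1.8236 × 3.77% = 9.25%

9.25%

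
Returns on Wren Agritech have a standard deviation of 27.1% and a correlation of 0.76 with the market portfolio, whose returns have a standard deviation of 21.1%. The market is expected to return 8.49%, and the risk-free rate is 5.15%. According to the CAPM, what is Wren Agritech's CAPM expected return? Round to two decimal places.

8.41%

β = ρ × σ_i / σ_m = 0.76 × 27.1% / 21.1% = 0.9761
MRP = 8.49% − 5.15% = 3.34%
E(R) = 5.15% + 0.9761 × 3.34% = 8.41%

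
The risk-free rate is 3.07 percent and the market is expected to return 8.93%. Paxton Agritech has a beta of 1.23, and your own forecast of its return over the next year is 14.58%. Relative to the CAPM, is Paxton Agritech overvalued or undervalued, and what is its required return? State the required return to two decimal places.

Undervalued; required return 10.28%

MRP = 8.93% − 3.07% = 5.86%
Required return = R_f + β·MRP = 3.07% + 1.23 × 5.86% = 10.28%
Forecast 14.58% > required 10.28% → the stock plots above the SML → undervalued.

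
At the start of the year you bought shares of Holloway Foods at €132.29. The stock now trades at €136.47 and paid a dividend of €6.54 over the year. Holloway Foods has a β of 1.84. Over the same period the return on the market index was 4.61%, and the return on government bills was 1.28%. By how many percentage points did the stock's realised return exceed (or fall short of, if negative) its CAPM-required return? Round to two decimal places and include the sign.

+0.70%

Realised HPR = (P1 + D1 − P0) / P0 = (136.47 + 6.54 − 132.29) / 132.29 = 10.72 / 132.29 = 8.1034%
MRP = 4.61% − 1.28% = 3.33%
CAPM required = R_f + β·MRP = 1.28% + 1.84 × 3.33% = 7.4072%
α = realised − required = 8.1034% − 7.4072% = +0.70%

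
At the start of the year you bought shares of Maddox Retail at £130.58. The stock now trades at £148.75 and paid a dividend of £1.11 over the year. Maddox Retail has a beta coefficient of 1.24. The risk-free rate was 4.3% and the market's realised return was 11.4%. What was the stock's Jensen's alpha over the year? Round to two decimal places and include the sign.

Realised HPR = (P1 + D1 − P0) / P0 = (148.75 + 1.11 − 130.58) / 130.58 = 19.28 / 130.58 = 14.7649%
MRP = 11.4% − 4.3% = 7.10%
CAPM required = R_f + β·MRP = 4.3% + 1.24 × 7.1% = 13.1040%
α = realised − required = 14.7649% − 13.1040% = +1.66%

+1.66%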